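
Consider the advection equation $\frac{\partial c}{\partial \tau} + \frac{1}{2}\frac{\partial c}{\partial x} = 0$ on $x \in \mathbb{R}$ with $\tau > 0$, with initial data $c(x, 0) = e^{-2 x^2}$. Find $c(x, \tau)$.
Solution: By method of characteristics (waves move right with speed 1/2):
Along characteristics $x - \frac{1}{2}\tau =$ const, $c$ is constant, so $c(x,\tau) = f(x - \frac{1}{2}\tau)$ with $f = c( \cdot , 0)$.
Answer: $c(x, \tau) = e^{-2 (-\tau/2 + x)^2}$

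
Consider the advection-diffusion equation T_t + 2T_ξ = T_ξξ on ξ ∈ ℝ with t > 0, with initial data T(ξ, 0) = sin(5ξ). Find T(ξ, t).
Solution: Moving frame: η = ξ - 2t, σ = t, T = u(η,σ), so T_t = u_σ - 2u_η and T_ξξ = u_ηη.
Hence T_t + 2T_ξ = u_σ and the PDE becomes the heat equation u_σ = u_ηη on η ∈ ℝ.
Initial data: u(η,0) = T(η,0) = sin(5η). Each mode sin(nη) decays as exp(-n²σ) on ℝ, so u(η,σ) = Σ c_n exp(-n²σ) sin(nη) with c_5=1: u(η,σ) = exp(-25σ)sin(5η).
Substituting back: T(ξ,t) = u(ξ - 2t, t).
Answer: T(ξ, t) = -exp(-25t)sin(10t - 5ξ)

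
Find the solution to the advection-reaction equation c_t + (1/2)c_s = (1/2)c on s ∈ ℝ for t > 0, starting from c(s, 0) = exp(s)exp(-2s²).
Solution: Substitute c = exp(s)u, i.e. u = exp(-s)c.
By the product rule, c_s = exp(s)(u_s + u), c_t = exp(s)u_t.
Substituting into the PDE and dividing by exp(s): u_t + (1/2)(u_s + u) = (1/2)u.
The lower-order terms cancel, leaving the standard advection equation u_t + (1/2)u_s = 0.
Initial data for u: u(s,0) = exp(-s)c(s,0) = exp(-2s²).
Solve for u:
  By method of characteristics (waves move right with speed 1/2):
  Along characteristics s - (1/2)t = const, u is constant, so u(s,t) = f(s - (1/2)t) with f = u(·, 0).
Hence u(s,t) = exp(-2(s - t/2)²).
Transform back: c(s,t) = exp(s)u(s,t).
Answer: c(s, t) = exp(s)exp(-2(s - t/2)²)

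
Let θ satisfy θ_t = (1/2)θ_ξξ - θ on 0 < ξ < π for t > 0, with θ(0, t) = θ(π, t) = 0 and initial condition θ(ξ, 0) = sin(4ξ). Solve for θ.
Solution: Substitute θ = exp(-t)u.
Then θ_t = exp(-t)(u_t - u), θ_ξξ = exp(-t)u_ξξ; substituting and dividing by exp(-t), the lower-order terms cancel: u_t = (1/2)u_ξξ (standard heat equation).
Data for u: u(ξ,0) = θ(ξ,0) = sin(4ξ). The boundary conditions carry over: u(0,t) = u(π,t) = 0.
Separating variables: u = Σ c_n exp(-n²t/2) sin(nξ). From u(ξ,0) = sin(4ξ): c_4=1.
So u(ξ,t) = exp(-8t)sin(4ξ), and θ(ξ,t) = exp(-t)u(ξ,t).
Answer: θ(ξ, t) = exp(-9t)sin(4ξ)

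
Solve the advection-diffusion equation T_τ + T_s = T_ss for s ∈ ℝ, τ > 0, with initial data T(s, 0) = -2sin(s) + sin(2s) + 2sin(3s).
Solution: Change to a moving frame: let η = s - τ, σ = τ and write T(s,τ) = u(η,σ).
By the chain rule T_τ = u_σ - u_η, T_s = u_η, T_ss = u_ηη.
Then T_τ + T_s = u_σ: the advection term cancels and the PDE becomes the heat equation u_σ = u_ηη on η ∈ ℝ.
Initial data: u(η,0) = T(η,0) = -2sin(η) + sin(2η) + 2sin(3η).
On η ∈ ℝ each mode satisfies (sin(nη))″ = -n² sin(nη), so exp(-n²σ) sin(nη) solves the heat equation; by superposition u(η,σ) = Σ c_n exp(-n²σ) sin(nη).
Reading off the coefficients: c_1=-2, c_2=1, c_3=2, so u(η,σ) = -2exp(-σ)sin(η) + exp(-4σ)sin(2η) + 2exp(-9σ)sin(3η).
Substituting back η = s - τ, σ = τ: T(s,τ) = u(s - τ, τ).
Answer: T(s, τ) = -2exp(-τ)sin(s - τ) + exp(-4τ)sin(2s - 2τ) + 2exp(-9τ)sin(3s - 3τ)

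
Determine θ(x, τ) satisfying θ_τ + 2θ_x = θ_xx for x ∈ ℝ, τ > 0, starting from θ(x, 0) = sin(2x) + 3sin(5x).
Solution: Change to a moving frame: let η = x - 2τ, σ = τ and write θ(x,τ) = u(η,σ).
By the chain rule θ_τ = u_σ - 2u_η, θ_x = u_η, θ_xx = u_ηη.
Then θ_τ + 2θ_x = u_σ: the advection term cancels and the PDE becomes the heat equation u_σ = u_ηη on η ∈ ℝ.
Initial data: u(η,0) = θ(η,0) = sin(2η) + 3sin(5η).
On η ∈ ℝ each mode satisfies (sin(nη))″ = -n² sin(nη), so exp(-n²σ) sin(nη) solves the heat equation; by superposition u(η,σ) = Σ c_n exp(-n²σ) sin(nη).
Reading off the coefficients: c_2=1, c_5=3, so u(η,σ) = exp(-4σ)sin(2η) + 3exp(-25σ)sin(5η).
Substituting back η = x - 2τ, σ = τ: θ(x,τ) = u(x - 2τ, τ).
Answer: θ(x, τ) = exp(-4τ)sin(2x - 4τ) + 3exp(-25τ)sin(5x - 10τ)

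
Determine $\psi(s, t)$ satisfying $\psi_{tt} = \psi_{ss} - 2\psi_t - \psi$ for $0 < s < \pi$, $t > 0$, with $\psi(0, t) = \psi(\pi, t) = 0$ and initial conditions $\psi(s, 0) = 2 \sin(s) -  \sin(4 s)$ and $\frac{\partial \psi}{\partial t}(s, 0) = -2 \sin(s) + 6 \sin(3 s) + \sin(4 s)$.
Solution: Substitute $\psi = e^{-t}u$, i.e. $u = e^{t}\psi$.
By the product rule, $\psi_t = e^{-t}(u_t - u)$, $\psi_{tt} = e^{-t}(u_{tt} - 2u_t + u)$, $\psi_{ss} = e^{-t}u_{ss}$.
Substituting into the PDE and dividing by $e^{-t}$: $u_{tt} - 2u_t + u = u_{ss} - 2(u_t - u) - u$.
The lower-order terms cancel, leaving the standard wave equation $u_{tt} = u_{ss}$.
Initial data for $u$: $u(s,0) = \psi(s,0) = 2 \sin(s) - \sin(4 s)$; $u_t(s,0) = \psi_t(s,0) + \psi(s,0) = 6 \sin(3 s)$. The boundary conditions carry over: $u(0,t) = u(\pi,t) = 0$.
Solve for $u$:
  Using separation of variables $u = X(s)T(t)$:
  Eigenfunctions: $\sin(ns)$, $n = 1, 2, 3, \ldots$
  General solution: $u(s, t) = \sum [A_n \cos(n t) + B_n \sin(n t)] \sin(ns)$
  From $u(s,0) = 2 \sin(s) - \sin(4 s)$: $A_1=2, A_4=-1$. From $u_t(s,0) = 6 \sin(3 s)$, using $u_t(s,0) = \sum \omega_n B_n \sin(ns)$ with $\omega_n = n$: $B_3 = 6/3 = 2$.
Hence $u(s,t) = 2 \sin(s) \cos(t) + 2 \sin(3 s) \sin(3 t) - \sin(4 s) \cos(4 t)$.
Transform back: $\psi(s,t) = e^{-t}u(s,t)$.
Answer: $\psi(s, t) = 2 e^{-t} \sin(s) \cos(t) + 2 e^{-t} \sin(3 s) \sin(3 t) -  e^{-t} \sin(4 s) \cos(4 t)$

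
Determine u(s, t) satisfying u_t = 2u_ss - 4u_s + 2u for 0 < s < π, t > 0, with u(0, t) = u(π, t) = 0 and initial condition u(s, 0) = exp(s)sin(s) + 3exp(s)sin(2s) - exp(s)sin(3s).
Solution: Substitute u = exp(s)w.
Then u_s = exp(s)(w_s + w), u_ss = exp(s)(w_ss + 2w_s + w), u_t = exp(s)w_t; substituting and dividing by exp(s), the lower-order terms cancel: w_t = 2w_ss (standard heat equation).
Data for w: w(s,0) = exp(-s)u(s,0) = sin(s) + 3sin(2s) - sin(3s). The boundary conditions carry over: w(0,t) = w(π,t) = 0.
Separating variables: w = Σ c_n exp(-2n²t) sin(ns). From w(s,0) = sin(s) + 3sin(2s) - sin(3s): c_1=1, c_2=3, c_3=-1.
So w(s,t) = exp(-2t)sin(s) + 3exp(-8t)sin(2s) - exp(-18t)sin(3s), and u(s,t) = exp(s)w(s,t).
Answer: u(s, t) = exp(s)exp(-2t)sin(s) + 3exp(s)exp(-8t)sin(2s) - exp(s)exp(-18t)sin(3s)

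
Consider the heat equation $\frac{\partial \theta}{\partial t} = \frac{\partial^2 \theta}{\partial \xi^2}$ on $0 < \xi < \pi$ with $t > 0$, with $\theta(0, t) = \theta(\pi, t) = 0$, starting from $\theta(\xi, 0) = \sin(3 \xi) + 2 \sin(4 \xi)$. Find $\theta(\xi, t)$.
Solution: Using separation of variables $\theta = X(\xi)G(t)$:
Eigenfunctions: $\sin(n\xi)$, $n = 1, 2, 3, \ldots$
General solution: $\theta(\xi, t) = \sum c_n \sin(n\xi) e^{-n^2 t}$
Matching $\theta(\xi,0) = \sin(3 \xi) + 2 \sin(4 \xi)$ term by term: $c_3=1, c_4=2$.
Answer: $\theta(\xi, t) = e^{-9 t} \sin(3 \xi) + 2 e^{-16 t} \sin(4 \xi)$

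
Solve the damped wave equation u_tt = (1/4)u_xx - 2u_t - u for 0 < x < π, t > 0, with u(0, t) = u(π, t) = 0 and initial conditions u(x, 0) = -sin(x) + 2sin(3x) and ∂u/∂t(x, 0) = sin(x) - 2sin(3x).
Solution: Substitute u = exp(-t)w.
Then u_t = exp(-t)(w_t - w), u_tt = exp(-t)(w_tt - 2w_t + w), u_xx = exp(-t)w_xx; substituting and dividing by exp(-t), the lower-order terms cancel: w_tt = (1/4)w_xx (standard wave equation).
Data for w: w(x,0) = u(x,0) = -sin(x) + 2sin(3x); w_t(x,0) = u_t(x,0) + u(x,0) = 0. The boundary conditions carry over: w(0,t) = w(π,t) = 0.
Separating variables: w = Σ [A_n cos(ω_n t) + B_n sin(ω_n t)] sin(nx), ω_n = n/2. From ICs: A_1=-1, A_3=2.
So w(x,t) = -sin(x)cos(t/2) + 2sin(3x)cos(3t/2), and u(x,t) = exp(-t)w(x,t).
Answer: u(x, t) = -exp(-t)sin(x)cos(t/2) + 2exp(-t)sin(3x)cos(3t/2)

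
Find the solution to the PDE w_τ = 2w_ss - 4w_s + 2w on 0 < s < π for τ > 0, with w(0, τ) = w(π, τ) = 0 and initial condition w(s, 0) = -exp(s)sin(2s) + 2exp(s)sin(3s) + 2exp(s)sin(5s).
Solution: Substitute w = exp(s)u.
Then w_s = exp(s)(u_s + u), w_ss = exp(s)(u_ss + 2u_s + u), w_τ = exp(s)u_τ; substituting and dividing by exp(s), the lower-order terms cancel: u_τ = 2u_ss (standard heat equation).
Data for u: u(s,0) = exp(-s)w(s,0) = -sin(2s) + 2sin(3s) + 2sin(5s). The boundary conditions carry over: u(0,τ) = u(π,τ) = 0.
Separating variables: u = Σ c_n exp(-2n²τ) sin(ns). From u(s,0) = -sin(2s) + 2sin(3s) + 2sin(5s): c_2=-1, c_3=2, c_5=2.
So u(s,τ) = -exp(-8τ)sin(2s) + 2exp(-18τ)sin(3s) + 2exp(-50τ)sin(5s), and w(s,τ) = exp(s)u(s,τ).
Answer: w(s, τ) = -exp(s)exp(-8τ)sin(2s) + 2exp(s)exp(-18τ)sin(3s) + 2exp(s)exp(-50τ)sin(5s)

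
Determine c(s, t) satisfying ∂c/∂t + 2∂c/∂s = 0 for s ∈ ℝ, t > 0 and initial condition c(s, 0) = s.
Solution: By method of characteristics (waves move right with speed 2):
Along characteristics s - 2t = const, c is constant, so c(s,t) = f(s - 2t) with f = c(·, 0).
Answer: c(s, t) = s - 2t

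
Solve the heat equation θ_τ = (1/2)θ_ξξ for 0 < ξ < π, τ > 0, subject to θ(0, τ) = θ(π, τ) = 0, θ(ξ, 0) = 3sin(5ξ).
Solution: Using separation of variables θ = X(ξ)G(τ):
Eigenfunctions: sin(nξ), n = 1, 2, 3, ...
General solution: θ(ξ, τ) = Σ c_n sin(nξ) exp(-n² τ/2)
Matching θ(ξ,0) = 3sin(5ξ) term by term: c_5=3.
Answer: θ(ξ, τ) = 3exp(-25τ/2)sin(5ξ)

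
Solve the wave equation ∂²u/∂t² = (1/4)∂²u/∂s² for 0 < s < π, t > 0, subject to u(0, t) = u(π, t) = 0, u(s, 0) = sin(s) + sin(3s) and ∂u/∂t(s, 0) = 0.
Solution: Using separation of variables u = X(s)T(t):
Eigenfunctions: sin(ns), n = 1, 2, 3, ...
General solution: u(s, t) = Σ [A_n cos(n t/2) + B_n sin(n t/2)] sin(ns)
From u(s,0) = sin(s) + sin(3s): A_1=1, A_3=1. From u_t(s,0) = 0: all B_n = 0.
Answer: u(s, t) = sin(s)cos(t/2) + sin(3s)cos(3t/2)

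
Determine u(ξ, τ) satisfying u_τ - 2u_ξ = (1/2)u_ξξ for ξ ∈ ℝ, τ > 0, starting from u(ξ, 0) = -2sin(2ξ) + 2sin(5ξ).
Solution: Change to a moving frame: let η = ξ + 2τ, σ = τ and write u(ξ,τ) = w(η,σ).
By the chain rule u_τ = w_σ + 2w_η, u_ξ = w_η, u_ξξ = w_ηη.
Then u_τ - 2u_ξ = w_σ: the advection term cancels and the PDE becomes the heat equation w_σ = (1/2)w_ηη on η ∈ ℝ.
Initial data: w(η,0) = u(η,0) = -2sin(2η) + 2sin(5η).
On η ∈ ℝ each mode satisfies (sin(nη))″ = -n² sin(nη), so exp(-n²σ/2) sin(nη) solves the heat equation; by superposition w(η,σ) = Σ c_n exp(-n²σ/2) sin(nη).
Reading off the coefficients: c_2=-2, c_5=2, so w(η,σ) = -2exp(-2σ)sin(2η) + 2exp(-25σ/2)sin(5η).
Substituting back η = ξ + 2τ, σ = τ: u(ξ,τ) = w(ξ + 2τ, τ).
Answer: u(ξ, τ) = -2exp(-2τ)sin(2ξ + 4τ) + 2exp(-25τ/2)sin(5ξ + 10τ)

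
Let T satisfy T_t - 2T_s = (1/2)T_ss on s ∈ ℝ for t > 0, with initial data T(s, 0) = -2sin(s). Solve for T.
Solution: Moving frame: η = s + 2t, σ = t, T = u(η,σ), so T_t = u_σ + 2u_η and T_ss = u_ηη.
Hence T_t - 2T_s = u_σ and the PDE becomes the heat equation u_σ = (1/2)u_ηη on η ∈ ℝ.
Initial data: u(η,0) = T(η,0) = -2sin(η). Each mode sin(nη) decays as exp(-n²σ/2) on ℝ, so u(η,σ) = Σ c_n exp(-n²σ/2) sin(nη) with c_1=-2: u(η,σ) = -2exp(-σ/2)sin(η).
Substituting back: T(s,t) = u(s + 2t, t).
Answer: T(s, t) = -2exp(-t/2)sin(s + 2t)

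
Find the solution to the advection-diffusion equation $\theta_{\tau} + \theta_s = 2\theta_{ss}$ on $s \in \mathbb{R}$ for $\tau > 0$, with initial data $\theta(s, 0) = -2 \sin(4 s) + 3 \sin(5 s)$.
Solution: Change to a moving frame: let $\eta = s - \tau$, $\sigma = \tau$ and write $\theta(s,\tau) = u(\eta,\sigma)$.
By the chain rule $\theta_{\tau} = u_{\sigma} - u_{\eta}$, $\theta_s = u_{\eta}$, $\theta_{ss} = u_{\eta\eta}$.
Then $\theta_{\tau} + \theta_s = u_{\sigma}$: the advection term cancels and the PDE becomes the heat equation $u_{\sigma} = 2u_{\eta\eta}$ on $\eta \in \mathbb{R}$.
Initial data: $u(\eta,0) = \theta(\eta,0) = -2 \sin(4 \eta) + 3 \sin(5 \eta)$.
On $\eta \in \mathbb{R}$ each mode satisfies $(\sin(n\eta))'' = -n^2 \sin(n\eta)$, so $e^{-2n^2\sigma} \sin(n\eta)$ solves the heat equation; by superposition $u(\eta,\sigma) = \sum c_n e^{-2n^2\sigma} \sin(n\eta)$.
Reading off the coefficients: $c_4=-2, c_5=3$, so $u(\eta,\sigma) = -2 e^{-32 \sigma} \sin(4 \eta) + 3 e^{-50 \sigma} \sin(5 \eta)$.
Substituting back $\eta = s - \tau$, $\sigma = \tau$: $\theta(s,\tau) = u(s - \tau, \tau)$.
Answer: $\theta(s, \tau) = 2 e^{-32 \tau} \sin(4 \tau - 4 s) - 3 e^{-50 \tau} \sin(5 \tau - 5 s)$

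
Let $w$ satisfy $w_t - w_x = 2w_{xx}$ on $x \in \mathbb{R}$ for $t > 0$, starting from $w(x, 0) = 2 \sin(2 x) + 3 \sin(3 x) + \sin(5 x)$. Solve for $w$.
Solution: Change to a moving frame: let $\eta = x + t$, $\sigma = t$ and write $w(x,t) = u(\eta,\sigma)$.
By the chain rule $w_t = u_{\sigma} + u_{\eta}$, $w_x = u_{\eta}$, $w_{xx} = u_{\eta\eta}$.
Then $w_t - w_x = u_{\sigma}$: the advection term cancels and the PDE becomes the heat equation $u_{\sigma} = 2u_{\eta\eta}$ on $\eta \in \mathbb{R}$.
Initial data: $u(\eta,0) = w(\eta,0) = 2 \sin(2 \eta) + 3 \sin(3 \eta) + \sin(5 \eta)$.
On $\eta \in \mathbb{R}$ each mode satisfies $(\sin(n\eta))'' = -n^2 \sin(n\eta)$, so $e^{-2n^2\sigma} \sin(n\eta)$ solves the heat equation; by superposition $u(\eta,\sigma) = \sum c_n e^{-2n^2\sigma} \sin(n\eta)$.
Reading off the coefficients: $c_2=2, c_3=3, c_5=1$, so $u(\eta,\sigma) = 2 e^{-8 \sigma} \sin(2 \eta) + 3 e^{-18 \sigma} \sin(3 \eta) + e^{-50 \sigma} \sin(5 \eta)$.
Substituting back $\eta = x + t$, $\sigma = t$: $w(x,t) = u(x + t, t)$.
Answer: $w(x, t) = 2 e^{-8 t} \sin(2 t + 2 x) + 3 e^{-18 t} \sin(3 t + 3 x) + e^{-50 t} \sin(5 t + 5 x)$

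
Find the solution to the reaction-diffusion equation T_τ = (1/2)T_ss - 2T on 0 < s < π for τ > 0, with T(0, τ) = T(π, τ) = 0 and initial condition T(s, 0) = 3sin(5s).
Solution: Substitute T = exp(-2τ)u, i.e. u = exp(2τ)T.
By the product rule, T_τ = exp(-2τ)(u_τ - 2u), T_ss = exp(-2τ)u_ss.
Substituting into the PDE and dividing by exp(-2τ): u_τ - 2u = (1/2)u_ss - 2u.
The lower-order terms cancel, leaving the standard heat equation u_τ = (1/2)u_ss.
Initial data for u: u(s,0) = T(s,0) = 3sin(5s). The boundary conditions carry over: u(0,τ) = u(π,τ) = 0.
Solve for u:
  Using separation of variables u = X(s)G(τ):
  Eigenfunctions: sin(ns), n = 1, 2, 3, ...
  General solution: u(s, τ) = Σ c_n sin(ns) exp(-n² τ/2)
  Matching u(s,0) = 3sin(5s) term by term: c_5=3.
Hence u(s,τ) = 3exp(-25τ/2)sin(5s).
Transform back: T(s,τ) = exp(-2τ)u(s,τ).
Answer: T(s, τ) = 3exp(-29τ/2)sin(5s)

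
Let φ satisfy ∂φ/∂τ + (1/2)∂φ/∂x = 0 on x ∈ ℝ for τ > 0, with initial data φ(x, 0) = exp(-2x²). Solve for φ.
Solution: By method of characteristics (waves move right with speed 1/2):
Along characteristics x - (1/2)τ = const, φ is constant, so φ(x,τ) = f(x - (1/2)τ) with f = φ(·, 0).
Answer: φ(x, τ) = exp(-2(x - τ/2)²)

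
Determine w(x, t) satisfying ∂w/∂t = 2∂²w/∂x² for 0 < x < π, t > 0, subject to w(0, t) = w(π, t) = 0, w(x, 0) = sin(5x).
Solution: Separating variables: w = Σ c_n exp(-2n²t) sin(nx). From w(x,0) = sin(5x): c_5=1.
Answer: w(x, t) = exp(-50t)sin(5x)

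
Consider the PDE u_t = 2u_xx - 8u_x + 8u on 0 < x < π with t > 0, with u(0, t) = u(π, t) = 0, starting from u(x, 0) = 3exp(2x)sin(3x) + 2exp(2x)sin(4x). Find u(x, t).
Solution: Substitute u = exp(2x)w, i.e. w = exp(-2x)u.
By the product rule, u_x = exp(2x)(w_x + 2w), u_xx = exp(2x)(w_xx + 4w_x + 4w), u_t = exp(2x)w_t.
Substituting into the PDE and dividing by exp(2x): w_t = 2(w_xx + 4w_x + 4w) - 8(w_x + 2w) + 8w.
The lower-order terms cancel, leaving the standard heat equation w_t = 2w_xx.
Initial data for w: w(x,0) = exp(-2x)u(x,0) = 3sin(3x) + 2sin(4x). The boundary conditions carry over: w(0,t) = w(π,t) = 0.
Solve for w:
  Using separation of variables w = X(x)T(t):
  Eigenfunctions: sin(nx), n = 1, 2, 3, ...
  General solution: w(x, t) = Σ c_n sin(nx) exp(-2n² t)
  Matching w(x,0) = 3sin(3x) + 2sin(4x) term by term: c_3=3, c_4=2.
Hence w(x,t) = 3exp(-18t)sin(3x) + 2exp(-32t)sin(4x).
Transform back: u(x,t) = exp(2x)w(x,t).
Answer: u(x, t) = 3exp(-18t)exp(2x)sin(3x) + 2exp(-32t)exp(2x)sin(4x)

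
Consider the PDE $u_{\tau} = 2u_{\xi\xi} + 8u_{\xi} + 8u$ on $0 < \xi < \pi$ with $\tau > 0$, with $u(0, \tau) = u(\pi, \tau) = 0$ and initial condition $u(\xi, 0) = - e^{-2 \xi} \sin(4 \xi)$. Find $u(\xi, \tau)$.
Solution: Substitute $u = e^{-2\xi}w$, i.e. $w = e^{2\xi}u$.
By the product rule, $u_{\xi} = e^{-2\xi}(w_{\xi} - 2w)$, $u_{\xi\xi} = e^{-2\xi}(w_{\xi\xi} - 4w_{\xi} + 4w)$, $u_{\tau} = e^{-2\xi}w_{\tau}$.
Substituting into the PDE and dividing by $e^{-2\xi}$: $w_{\tau} = 2(w_{\xi\xi} - 4w_{\xi} + 4w) + 8(w_{\xi} - 2w) + 8w$.
The lower-order terms cancel, leaving the standard heat equation $w_{\tau} = 2w_{\xi\xi}$.
Initial data for $w$: $w(\xi,0) = e^{2\xi}u(\xi,0) = - \sin(4 \xi)$. The boundary conditions carry over: $w(0,\tau) = w(\pi,\tau) = 0$.
Solve for $w$:
  Using separation of variables $w = X(\xi)T(\tau)$:
  Eigenfunctions: $\sin(n\xi)$, $n = 1, 2, 3, \ldots$
  General solution: $w(\xi, \tau) = \sum c_n \sin(n\xi) e^{-2n^2 \tau}$
  Matching $w(\xi,0) = - \sin(4 \xi)$ term by term: $c_4=-1$.
Hence $w(\xi,\tau) = - e^{-32 \tau} \sin(4 \xi)$.
Transform back: $u(\xi,\tau) = e^{-2\xi}w(\xi,\tau)$.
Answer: $u(\xi, \tau) = - e^{-32 \tau} e^{-2 \xi} \sin(4 \xi)$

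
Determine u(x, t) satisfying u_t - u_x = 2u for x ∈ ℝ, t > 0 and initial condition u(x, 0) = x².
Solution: Substitute u = exp(2t)w.
Then u_t = exp(2t)(w_t + 2w), u_x = exp(2t)w_x; substituting and dividing by exp(2t), the lower-order terms cancel: w_t - w_x = 0 (standard advection equation).
Data for w: w(x,0) = u(x,0) = x².
By characteristics (dx/dt = -1), w(x,t) = f(x + t) with f = w(·, 0).
So w(x,t) = t² + 2tx + x², and u(x,t) = exp(2t)w(x,t).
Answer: u(x, t) = t²exp(2t) + 2txexp(2t) + x²exp(2t)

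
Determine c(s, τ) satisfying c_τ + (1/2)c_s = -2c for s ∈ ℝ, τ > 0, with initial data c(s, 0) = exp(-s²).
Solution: Substitute c = exp(-2τ)u, i.e. u = exp(2τ)c.
By the product rule, c_τ = exp(-2τ)(u_τ - 2u), c_s = exp(-2τ)u_s.
Substituting into the PDE and dividing by exp(-2τ): u_τ - 2u + (1/2)u_s = -2u.
The lower-order terms cancel, leaving the standard advection equation u_τ + (1/2)u_s = 0.
Initial data for u: u(s,0) = c(s,0) = exp(-s²).
Solve for u:
  By method of characteristics (waves move right with speed 1/2):
  Along characteristics s - (1/2)τ = const, u is constant, so u(s,τ) = f(s - (1/2)τ) with f = u(·, 0).
Hence u(s,τ) = exp(-(s - τ/2)²).
Transform back: c(s,τ) = exp(-2τ)u(s,τ).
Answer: c(s, τ) = exp(-2τ)exp(-(s - τ/2)²)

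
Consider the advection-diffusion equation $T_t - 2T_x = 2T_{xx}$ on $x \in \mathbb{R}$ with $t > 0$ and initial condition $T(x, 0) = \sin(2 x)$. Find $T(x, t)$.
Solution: Moving frame: $\eta = x + 2t$, $\sigma = t$, $T = u(\eta,\sigma)$, so $T_t = u_{\sigma} + 2u_{\eta}$ and $T_{xx} = u_{\eta\eta}$.
Hence $T_t - 2T_x = u_{\sigma}$ and the PDE becomes the heat equation $u_{\sigma} = 2u_{\eta\eta}$ on $\eta \in \mathbb{R}$.
Initial data: $u(\eta,0) = T(\eta,0) = \sin(2 \eta)$. Each mode $\sin(n\eta)$ decays as $e^{-2n^2\sigma}$ on $\mathbb{R}$, so $u(\eta,\sigma) = \sum c_n e^{-2n^2\sigma} \sin(n\eta)$ with $c_2=1$: $u(\eta,\sigma) = e^{-8 \sigma} \sin(2 \eta)$.
Substituting back: $T(x,t) = u(x + 2t, t)$.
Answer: $T(x, t) = e^{-8 t} \sin(4 t + 2 x)$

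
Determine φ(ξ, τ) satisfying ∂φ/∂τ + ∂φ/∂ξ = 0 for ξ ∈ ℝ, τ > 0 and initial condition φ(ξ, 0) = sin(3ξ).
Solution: By method of characteristics (waves move right with speed 1):
Along characteristics ξ - τ = const, φ is constant, so φ(ξ,τ) = f(ξ - τ) with f = φ(·, 0).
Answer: φ(ξ, τ) = sin(3ξ - 3τ)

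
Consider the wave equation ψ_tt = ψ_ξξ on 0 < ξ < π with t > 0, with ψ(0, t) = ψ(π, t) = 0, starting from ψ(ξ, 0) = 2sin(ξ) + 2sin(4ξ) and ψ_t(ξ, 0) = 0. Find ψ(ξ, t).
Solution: Separating variables: ψ = Σ [A_n cos(ω_n t) + B_n sin(ω_n t)] sin(nξ), ω_n = n. From ICs: A_1=2, A_4=2.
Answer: ψ(ξ, t) = 2sin(ξ)cos(t) + 2sin(4ξ)cos(4t)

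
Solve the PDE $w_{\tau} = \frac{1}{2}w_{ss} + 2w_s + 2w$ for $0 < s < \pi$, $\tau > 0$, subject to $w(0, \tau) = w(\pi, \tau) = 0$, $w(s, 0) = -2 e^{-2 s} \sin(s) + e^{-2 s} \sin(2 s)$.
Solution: Substitute $w = e^{-2s}u$, i.e. $u = e^{2s}w$.
By the product rule, $w_s = e^{-2s}(u_s - 2u)$, $w_{ss} = e^{-2s}(u_{ss} - 4u_s + 4u)$, $w_{\tau} = e^{-2s}u_{\tau}$.
Substituting into the PDE and dividing by $e^{-2s}$: $u_{\tau} = \frac{1}{2}(u_{ss} - 4u_s + 4u) + 2(u_s - 2u) + 2u$.
The lower-order terms cancel, leaving the standard heat equation $u_{\tau} = \frac{1}{2}u_{ss}$.
Initial data for $u$: $u(s,0) = e^{2s}w(s,0) = -2 \sin(s) + \sin(2 s)$. The boundary conditions carry over: $u(0,\tau) = u(\pi,\tau) = 0$.
Solve for $u$:
  Using separation of variables $u = X(s)T(\tau)$:
  Eigenfunctions: $\sin(ns)$, $n = 1, 2, 3, \ldots$
  General solution: $u(s, \tau) = \sum c_n \sin(ns) e^{-n^2 \tau/2}$
  Matching $u(s,0) = -2 \sin(s) + \sin(2 s)$ term by term: $c_1=-2, c_2=1$.
Hence $u(s,\tau) = e^{-2 \tau} \sin(2 s) - 2 e^{-\tau/2} \sin(s)$.
Transform back: $w(s,\tau) = e^{-2s}u(s,\tau)$.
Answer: $w(s, \tau) = e^{-2 \tau} e^{-2 s} \sin(2 s) - 2 e^{-\tau/2} e^{-2 s} \sin(s)$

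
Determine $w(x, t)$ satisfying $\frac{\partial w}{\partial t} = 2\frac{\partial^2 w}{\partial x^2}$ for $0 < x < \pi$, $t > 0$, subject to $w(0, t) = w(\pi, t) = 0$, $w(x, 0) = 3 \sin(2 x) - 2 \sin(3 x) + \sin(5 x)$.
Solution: Using separation of variables $w = X(x)T(t)$:
Eigenfunctions: $\sin(nx)$, $n = 1, 2, 3, \ldots$
General solution: $w(x, t) = \sum c_n \sin(nx) e^{-2n^2 t}$
Matching $w(x,0) = 3 \sin(2 x) - 2 \sin(3 x) + \sin(5 x)$ term by term: $c_2=3, c_3=-2, c_5=1$.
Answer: $w(x, t) = 3 e^{-8 t} \sin(2 x) - 2 e^{-18 t} \sin(3 x) + e^{-50 t} \sin(5 x)$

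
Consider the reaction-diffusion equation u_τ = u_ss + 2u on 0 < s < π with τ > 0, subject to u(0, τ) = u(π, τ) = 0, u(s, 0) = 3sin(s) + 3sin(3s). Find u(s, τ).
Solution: Substitute u = exp(2τ)w, i.e. w = exp(-2τ)u.
By the product rule, u_τ = exp(2τ)(w_τ + 2w), u_ss = exp(2τ)w_ss.
Substituting into the PDE and dividing by exp(2τ): w_τ + 2w = w_ss + 2w.
The lower-order terms cancel, leaving the standard heat equation w_τ = w_ss.
Initial data for w: w(s,0) = u(s,0) = 3sin(s) + 3sin(3s). The boundary conditions carry over: w(0,τ) = w(π,τ) = 0.
Solve for w:
  Using separation of variables w = X(s)T(τ):
  Eigenfunctions: sin(ns), n = 1, 2, 3, ...
  General solution: w(s, τ) = Σ c_n sin(ns) exp(-n² τ)
  Matching w(s,0) = 3sin(s) + 3sin(3s) term by term: c_1=3, c_3=3.
Hence w(s,τ) = 3exp(-τ)sin(s) + 3exp(-9τ)sin(3s).
Transform back: u(s,τ) = exp(2τ)w(s,τ).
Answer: u(s, τ) = 3exp(τ)sin(s) + 3exp(-7τ)sin(3s)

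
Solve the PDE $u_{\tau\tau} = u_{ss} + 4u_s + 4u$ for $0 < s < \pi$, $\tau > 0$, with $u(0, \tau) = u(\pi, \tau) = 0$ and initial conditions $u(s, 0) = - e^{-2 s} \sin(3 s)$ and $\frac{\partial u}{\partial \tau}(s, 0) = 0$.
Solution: Substitute $u = e^{-2s}w$.
Then $u_s = e^{-2s}(w_s - 2w)$, $u_{ss} = e^{-2s}(w_{ss} - 4w_s + 4w)$, $u_{\tau\tau} = e^{-2s}w_{\tau\tau}$; substituting and dividing by $e^{-2s}$, the lower-order terms cancel: $w_{\tau\tau} = w_{ss}$ (standard wave equation).
Data for $w$: $w(s,0) = e^{2s}u(s,0) = - \sin(3 s)$; $w_{\tau}(s,0) = e^{2s}u_{\tau}(s,0) = 0$. The boundary conditions carry over: $w(0,\tau) = w(\pi,\tau) = 0$.
Separating variables: $w = \sum [A_n \cos(\omega_n \tau) + B_n \sin(\omega_n \tau)] \sin(ns)$, $\omega_n = n$. From ICs: $A_3=-1$.
So $w(s,\tau) = - \sin(3 s) \cos(3 \tau)$, and $u(s,\tau) = e^{-2s}w(s,\tau)$.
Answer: $u(s, \tau) = - e^{-2 s} \sin(3 s) \cos(3 \tau)$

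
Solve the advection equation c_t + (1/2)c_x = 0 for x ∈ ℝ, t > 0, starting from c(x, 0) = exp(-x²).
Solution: By characteristics (dx/dt = 1/2), c(x,t) = f(x - (1/2)t) with f = c(·, 0).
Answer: c(x, t) = exp(-(-t/2 + x)²)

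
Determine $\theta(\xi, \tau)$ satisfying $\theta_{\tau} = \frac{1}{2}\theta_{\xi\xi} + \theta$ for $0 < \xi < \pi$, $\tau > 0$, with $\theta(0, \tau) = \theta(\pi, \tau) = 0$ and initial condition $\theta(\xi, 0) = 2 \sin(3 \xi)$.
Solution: Substitute $\theta = e^{\tau}u$, i.e. $u = e^{-\tau}\theta$.
By the product rule, $\theta_{\tau} = e^{\tau}(u_{\tau} + u)$, $\theta_{\xi\xi} = e^{\tau}u_{\xi\xi}$.
Substituting into the PDE and dividing by $e^{\tau}$: $u_{\tau} + u = \frac{1}{2}u_{\xi\xi} + u$.
The lower-order terms cancel, leaving the standard heat equation $u_{\tau} = \frac{1}{2}u_{\xi\xi}$.
Initial data for $u$: $u(\xi,0) = \theta(\xi,0) = 2 \sin(3 \xi)$. The boundary conditions carry over: $u(0,\tau) = u(\pi,\tau) = 0$.
Solve for $u$:
  Using separation of variables $u = X(\xi)G(\tau)$:
  Eigenfunctions: $\sin(n\xi)$, $n = 1, 2, 3, \ldots$
  General solution: $u(\xi, \tau) = \sum c_n \sin(n\xi) e^{-n^2 \tau/2}$
  Matching $u(\xi,0) = 2 \sin(3 \xi)$ term by term: $c_3=2$.
Hence $u(\xi,\tau) = 2 e^{-9 \tau/2} \sin(3 \xi)$.
Transform back: $\theta(\xi,\tau) = e^{\tau}u(\xi,\tau)$.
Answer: $\theta(\xi, \tau) = 2 e^{-7 \tau/2} \sin(3 \xi)$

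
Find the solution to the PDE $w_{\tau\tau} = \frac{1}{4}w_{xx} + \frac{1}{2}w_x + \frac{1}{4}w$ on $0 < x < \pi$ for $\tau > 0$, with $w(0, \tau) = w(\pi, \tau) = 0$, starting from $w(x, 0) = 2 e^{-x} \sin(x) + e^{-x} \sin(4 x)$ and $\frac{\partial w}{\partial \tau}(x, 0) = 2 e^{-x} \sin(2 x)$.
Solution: Substitute $w = e^{-x}u$.
Then $w_x = e^{-x}(u_x - u)$, $w_{xx} = e^{-x}(u_{xx} - 2u_x + u)$, $w_{\tau\tau} = e^{-x}u_{\tau\tau}$; substituting and dividing by $e^{-x}$, the lower-order terms cancel: $u_{\tau\tau} = \frac{1}{4}u_{xx}$ (standard wave equation).
Data for $u$: $u(x,0) = e^{x}w(x,0) = 2 \sin(x) + \sin(4 x)$; $u_{\tau}(x,0) = e^{x}w_{\tau}(x,0) = 2 \sin(2 x)$. The boundary conditions carry over: $u(0,\tau) = u(\pi,\tau) = 0$.
Separating variables: $u = \sum [A_n \cos(\omega_n \tau) + B_n \sin(\omega_n \tau)] \sin(nx)$, $\omega_n = n/2$. From ICs ($B_n$ = velocity coefficient / $\omega_n$): $A_1=2, A_4=1, B_2=2$.
So $u(x,\tau) = 2 \sin(x) \cos(\tau/2) + 2 \sin(2 x) \sin(\tau) + \sin(4 x) \cos(2 \tau)$, and $w(x,\tau) = e^{-x}u(x,\tau)$.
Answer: $w(x, \tau) = 2 e^{-x} \sin(\tau) \sin(2 x) + 2 e^{-x} \sin(x) \cos(\tau/2) + e^{-x} \sin(4 x) \cos(2 \tau)$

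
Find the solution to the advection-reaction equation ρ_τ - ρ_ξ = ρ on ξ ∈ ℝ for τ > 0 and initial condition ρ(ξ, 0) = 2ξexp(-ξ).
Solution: Substitute ρ = exp(-ξ)u.
Then ρ_ξ = exp(-ξ)(u_ξ - u), ρ_τ = exp(-ξ)u_τ; substituting and dividing by exp(-ξ), the lower-order terms cancel: u_τ - u_ξ = 0 (standard advection equation).
Data for u: u(ξ,0) = exp(ξ)ρ(ξ,0) = 2ξ.
By characteristics (dξ/dτ = -1), u(ξ,τ) = f(ξ + τ) with f = u(·, 0).
So u(ξ,τ) = 2ξ + 2τ, and ρ(ξ,τ) = exp(-ξ)u(ξ,τ).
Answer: ρ(ξ, τ) = 2ξexp(-ξ) + 2τexp(-ξ)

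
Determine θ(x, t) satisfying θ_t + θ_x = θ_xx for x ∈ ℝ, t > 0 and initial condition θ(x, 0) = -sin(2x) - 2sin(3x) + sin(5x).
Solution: Moving frame: η = x - t, σ = t, θ = u(η,σ), so θ_t = u_σ - u_η and θ_xx = u_ηη.
Hence θ_t + θ_x = u_σ and the PDE becomes the heat equation u_σ = u_ηη on η ∈ ℝ.
Initial data: u(η,0) = θ(η,0) = -sin(2η) - 2sin(3η) + sin(5η). Each mode sin(nη) decays as exp(-n²σ) on ℝ, so u(η,σ) = Σ c_n exp(-n²σ) sin(nη) with c_2=-1, c_3=-2, c_5=1: u(η,σ) = -exp(-4σ)sin(2η) - 2exp(-9σ)sin(3η) + exp(-25σ)sin(5η).
Substituting back: θ(x,t) = u(x - t, t).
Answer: θ(x, t) = exp(-4t)sin(2t - 2x) + 2exp(-9t)sin(3t - 3x) - exp(-25t)sin(5t - 5x)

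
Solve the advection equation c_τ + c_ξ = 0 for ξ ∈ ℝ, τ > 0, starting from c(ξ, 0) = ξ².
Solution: By method of characteristics (waves move right with speed 1):
Along characteristics ξ - τ = const, c is constant, so c(ξ,τ) = f(ξ - τ) with f = c(·, 0).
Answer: c(ξ, τ) = ξ² - 2ξτ + τ²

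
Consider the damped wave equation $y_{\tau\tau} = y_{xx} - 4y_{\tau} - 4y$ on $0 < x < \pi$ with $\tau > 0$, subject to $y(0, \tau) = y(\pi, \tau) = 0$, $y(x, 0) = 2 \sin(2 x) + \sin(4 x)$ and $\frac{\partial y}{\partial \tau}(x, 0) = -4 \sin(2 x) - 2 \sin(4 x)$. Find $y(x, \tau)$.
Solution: Substitute $y = e^{-2\tau}u$, i.e. $u = e^{2\tau}y$.
By the product rule, $y_{\tau} = e^{-2\tau}(u_{\tau} - 2u)$, $y_{\tau\tau} = e^{-2\tau}(u_{\tau\tau} - 4u_{\tau} + 4u)$, $y_{xx} = e^{-2\tau}u_{xx}$.
Substituting into the PDE and dividing by $e^{-2\tau}$: $u_{\tau\tau} - 4u_{\tau} + 4u = u_{xx} - 4(u_{\tau} - 2u) - 4u$.
The lower-order terms cancel, leaving the standard wave equation $u_{\tau\tau} = u_{xx}$.
Initial data for $u$: $u(x,0) = y(x,0) = 2 \sin(2 x) + \sin(4 x)$; $u_{\tau}(x,0) = y_{\tau}(x,0) + 2y(x,0) = 0$. The boundary conditions carry over: $u(0,\tau) = u(\pi,\tau) = 0$.
Solve for $u$:
  Using separation of variables $u = X(x)T(\tau)$:
  Eigenfunctions: $\sin(nx)$, $n = 1, 2, 3, \ldots$
  General solution: $u(x, \tau) = \sum [A_n \cos(n \tau) + B_n \sin(n \tau)] \sin(nx)$
  From $u(x,0) = 2 \sin(2 x) + \sin(4 x)$: $A_2=2, A_4=1$. From $u_{\tau}(x,0) = 0$: all $B_n = 0$.
Hence $u(x,\tau) = 2 \sin(2 x) \cos(2 \tau) + \sin(4 x) \cos(4 \tau)$.
Transform back: $y(x,\tau) = e^{-2\tau}u(x,\tau)$.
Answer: $y(x, \tau) = 2 e^{-2 \tau} \sin(2 x) \cos(2 \tau) + e^{-2 \tau} \sin(4 x) \cos(4 \tau)$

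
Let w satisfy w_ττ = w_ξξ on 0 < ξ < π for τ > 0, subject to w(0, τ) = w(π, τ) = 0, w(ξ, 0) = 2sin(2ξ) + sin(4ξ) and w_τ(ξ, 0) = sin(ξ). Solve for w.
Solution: Separating variables: w = Σ [A_n cos(ω_n τ) + B_n sin(ω_n τ)] sin(nξ), ω_n = n. From ICs (B_n = velocity coefficient / ω_n): A_2=2, A_4=1, B_1=1.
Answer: w(ξ, τ) = sin(ξ)sin(τ) + 2sin(2ξ)cos(2τ) + sin(4ξ)cos(4τ)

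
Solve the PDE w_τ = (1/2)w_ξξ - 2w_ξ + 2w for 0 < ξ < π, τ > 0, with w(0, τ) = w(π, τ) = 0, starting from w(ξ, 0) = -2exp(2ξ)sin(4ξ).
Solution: Substitute w = exp(2ξ)u.
Then w_ξ = exp(2ξ)(u_ξ + 2u), w_ξξ = exp(2ξ)(u_ξξ + 4u_ξ + 4u), w_τ = exp(2ξ)u_τ; substituting and dividing by exp(2ξ), the lower-order terms cancel: u_τ = (1/2)u_ξξ (standard heat equation).
Data for u: u(ξ,0) = exp(-2ξ)w(ξ,0) = -2sin(4ξ). The boundary conditions carry over: u(0,τ) = u(π,τ) = 0.
Separating variables: u = Σ c_n exp(-n²τ/2) sin(nξ). From u(ξ,0) = -2sin(4ξ): c_4=-2.
So u(ξ,τ) = -2exp(-8τ)sin(4ξ), and w(ξ,τ) = exp(2ξ)u(ξ,τ).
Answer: w(ξ, τ) = -2exp(2ξ)exp(-8τ)sin(4ξ)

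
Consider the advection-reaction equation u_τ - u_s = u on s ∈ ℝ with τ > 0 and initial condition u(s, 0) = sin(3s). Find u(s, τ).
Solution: Substitute u = exp(τ)w, i.e. w = exp(-τ)u.
By the product rule, u_τ = exp(τ)(w_τ + w), u_s = exp(τ)w_s.
Substituting into the PDE and dividing by exp(τ): w_τ + w - w_s = w.
The lower-order terms cancel, leaving the standard advection equation w_τ - w_s = 0.
Initial data for w: w(s,0) = u(s,0) = sin(3s).
Solve for w:
  By method of characteristics (waves move left with speed 1):
  Along characteristics s + τ = const, w is constant, so w(s,τ) = f(s + τ) with f = w(·, 0).
Hence w(s,τ) = sin(3s + 3τ).
Transform back: u(s,τ) = exp(τ)w(s,τ).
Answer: u(s, τ) = exp(τ)sin(3s + 3τ)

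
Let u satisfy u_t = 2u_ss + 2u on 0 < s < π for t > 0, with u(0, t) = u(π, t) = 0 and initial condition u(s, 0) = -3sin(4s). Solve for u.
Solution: Substitute u = exp(2t)w.
Then u_t = exp(2t)(w_t + 2w), u_ss = exp(2t)w_ss; substituting and dividing by exp(2t), the lower-order terms cancel: w_t = 2w_ss (standard heat equation).
Data for w: w(s,0) = u(s,0) = -3sin(4s). The boundary conditions carry over: w(0,t) = w(π,t) = 0.
Separating variables: w = Σ c_n exp(-2n²t) sin(ns). From w(s,0) = -3sin(4s): c_4=-3.
So w(s,t) = -3exp(-32t)sin(4s), and u(s,t) = exp(2t)w(s,t).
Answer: u(s, t) = -3exp(-30t)sin(4s)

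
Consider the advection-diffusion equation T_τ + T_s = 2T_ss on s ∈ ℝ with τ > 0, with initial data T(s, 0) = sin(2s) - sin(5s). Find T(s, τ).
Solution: Change to a moving frame: let η = s - τ, σ = τ and write T(s,τ) = u(η,σ).
By the chain rule T_τ = u_σ - u_η, T_s = u_η, T_ss = u_ηη.
Then T_τ + T_s = u_σ: the advection term cancels and the PDE becomes the heat equation u_σ = 2u_ηη on η ∈ ℝ.
Initial data: u(η,0) = T(η,0) = sin(2η) - sin(5η).
On η ∈ ℝ each mode satisfies (sin(nη))″ = -n² sin(nη), so exp(-2n²σ) sin(nη) solves the heat equation; by superposition u(η,σ) = Σ c_n exp(-2n²σ) sin(nη).
Reading off the coefficients: c_2=1, c_5=-1, so u(η,σ) = exp(-8σ)sin(2η) - exp(-50σ)sin(5η).
Substituting back η = s - τ, σ = τ: T(s,τ) = u(s - τ, τ).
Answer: T(s, τ) = exp(-8τ)sin(2s - 2τ) - exp(-50τ)sin(5s - 5τ)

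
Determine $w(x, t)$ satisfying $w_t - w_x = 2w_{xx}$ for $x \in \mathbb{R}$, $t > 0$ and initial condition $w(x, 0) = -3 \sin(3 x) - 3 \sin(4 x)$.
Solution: Moving frame: $\eta = x + t$, $\sigma = t$, $w = u(\eta,\sigma)$, so $w_t = u_{\sigma} + u_{\eta}$ and $w_{xx} = u_{\eta\eta}$.
Hence $w_t - w_x = u_{\sigma}$ and the PDE becomes the heat equation $u_{\sigma} = 2u_{\eta\eta}$ on $\eta \in \mathbb{R}$.
Initial data: $u(\eta,0) = w(\eta,0) = -3 \sin(3 \eta) - 3 \sin(4 \eta)$. Each mode $\sin(n\eta)$ decays as $e^{-2n^2\sigma}$ on $\mathbb{R}$, so $u(\eta,\sigma) = \sum c_n e^{-2n^2\sigma} \sin(n\eta)$ with $c_3=-3, c_4=-3$: $u(\eta,\sigma) = -3 e^{-18 \sigma} \sin(3 \eta) - 3 e^{-32 \sigma} \sin(4 \eta)$.
Substituting back: $w(x,t) = u(x + t, t)$.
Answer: $w(x, t) = -3 e^{-18 t} \sin(3 t + 3 x) - 3 e^{-32 t} \sin(4 t + 4 x)$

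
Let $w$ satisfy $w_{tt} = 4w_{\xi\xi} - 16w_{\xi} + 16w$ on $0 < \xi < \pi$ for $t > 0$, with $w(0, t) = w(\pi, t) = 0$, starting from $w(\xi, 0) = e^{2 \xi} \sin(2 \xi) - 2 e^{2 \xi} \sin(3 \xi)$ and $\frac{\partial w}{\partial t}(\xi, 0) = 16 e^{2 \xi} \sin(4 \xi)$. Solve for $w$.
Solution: Substitute $w = e^{2\xi}u$.
Then $w_{\xi} = e^{2\xi}(u_{\xi} + 2u)$, $w_{\xi\xi} = e^{2\xi}(u_{\xi\xi} + 4u_{\xi} + 4u)$, $w_{tt} = e^{2\xi}u_{tt}$; substituting and dividing by $e^{2\xi}$, the lower-order terms cancel: $u_{tt} = 4u_{\xi\xi}$ (standard wave equation).
Data for $u$: $u(\xi,0) = e^{-2\xi}w(\xi,0) = \sin(2 \xi) - 2 \sin(3 \xi)$; $u_t(\xi,0) = e^{-2\xi}w_t(\xi,0) = 16 \sin(4 \xi)$. The boundary conditions carry over: $u(0,t) = u(\pi,t) = 0$.
Separating variables: $u = \sum [A_n \cos(\omega_n t) + B_n \sin(\omega_n t)] \sin(n\xi)$, $\omega_n = 2n$. From ICs ($B_n$ = velocity coefficient / $\omega_n$): $A_2=1, A_3=-2, B_4=2$.
So $u(\xi,t) = 2 \sin(8 t) \sin(4 \xi) + \sin(2 \xi) \cos(4 t) - 2 \sin(3 \xi) \cos(6 t)$, and $w(\xi,t) = e^{2\xi}u(\xi,t)$.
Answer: $w(\xi, t) = e^{2 \xi} \sin(2 \xi) \cos(4 t) - 2 e^{2 \xi} \sin(3 \xi) \cos(6 t) + 2 e^{2 \xi} \sin(4 \xi) \sin(8 t)$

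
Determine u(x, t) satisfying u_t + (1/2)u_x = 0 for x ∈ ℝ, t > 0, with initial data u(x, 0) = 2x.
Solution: By method of characteristics (waves move right with speed 1/2):
Along characteristics x - (1/2)t = const, u is constant, so u(x,t) = f(x - (1/2)t) with f = u(·, 0).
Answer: u(x, t) = -t + 2x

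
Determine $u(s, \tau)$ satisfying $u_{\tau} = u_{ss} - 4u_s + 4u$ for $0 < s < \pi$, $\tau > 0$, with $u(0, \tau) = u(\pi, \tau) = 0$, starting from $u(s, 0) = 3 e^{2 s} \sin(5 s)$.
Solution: Substitute $u = e^{2s}w$, i.e. $w = e^{-2s}u$.
By the product rule, $u_s = e^{2s}(w_s + 2w)$, $u_{ss} = e^{2s}(w_{ss} + 4w_s + 4w)$, $u_{\tau} = e^{2s}w_{\tau}$.
Substituting into the PDE and dividing by $e^{2s}$: $w_{\tau} = (w_{ss} + 4w_s + 4w) - 4(w_s + 2w) + 4w$.
The lower-order terms cancel, leaving the standard heat equation $w_{\tau} = w_{ss}$.
Initial data for $w$: $w(s,0) = e^{-2s}u(s,0) = 3 \sin(5 s)$. The boundary conditions carry over: $w(0,\tau) = w(\pi,\tau) = 0$.
Solve for $w$:
  Using separation of variables $w = X(s)T(\tau)$:
  Eigenfunctions: $\sin(ns)$, $n = 1, 2, 3, \ldots$
  General solution: $w(s, \tau) = \sum c_n \sin(ns) e^{-n^2 \tau}$
  Matching $w(s,0) = 3 \sin(5 s)$ term by term: $c_5=3$.
Hence $w(s,\tau) = 3 e^{-25 \tau} \sin(5 s)$.
Transform back: $u(s,\tau) = e^{2s}w(s,\tau)$.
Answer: $u(s, \tau) = 3 e^{-25 \tau} e^{2 s} \sin(5 s)$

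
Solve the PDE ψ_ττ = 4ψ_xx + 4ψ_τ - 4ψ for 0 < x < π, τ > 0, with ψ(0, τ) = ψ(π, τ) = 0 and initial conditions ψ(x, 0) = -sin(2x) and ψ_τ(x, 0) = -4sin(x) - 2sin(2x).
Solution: Substitute ψ = exp(2τ)u.
Then ψ_τ = exp(2τ)(u_τ + 2u), ψ_ττ = exp(2τ)(u_ττ + 4u_τ + 4u), ψ_xx = exp(2τ)u_xx; substituting and dividing by exp(2τ), the lower-order terms cancel: u_ττ = 4u_xx (standard wave equation).
Data for u: u(x,0) = ψ(x,0) = -sin(2x); u_τ(x,0) = ψ_τ(x,0) - 2ψ(x,0) = -4sin(x). The boundary conditions carry over: u(0,τ) = u(π,τ) = 0.
Separating variables: u = Σ [A_n cos(ω_n τ) + B_n sin(ω_n τ)] sin(nx), ω_n = 2n. From ICs (B_n = velocity coefficient / ω_n): A_2=-1, B_1=-2.
So u(x,τ) = -2sin(x)sin(2τ) - sin(2x)cos(4τ), and ψ(x,τ) = exp(2τ)u(x,τ).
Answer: ψ(x, τ) = -2exp(2τ)sin(x)sin(2τ) - exp(2τ)sin(2x)cos(4τ)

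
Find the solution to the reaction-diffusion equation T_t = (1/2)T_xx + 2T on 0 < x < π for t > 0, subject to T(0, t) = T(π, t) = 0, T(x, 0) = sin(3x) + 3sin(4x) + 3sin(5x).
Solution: Substitute T = exp(2t)u.
Then T_t = exp(2t)(u_t + 2u), T_xx = exp(2t)u_xx; substituting and dividing by exp(2t), the lower-order terms cancel: u_t = (1/2)u_xx (standard heat equation).
Data for u: u(x,0) = T(x,0) = sin(3x) + 3sin(4x) + 3sin(5x). The boundary conditions carry over: u(0,t) = u(π,t) = 0.
Separating variables: u = Σ c_n exp(-n²t/2) sin(nx). From u(x,0) = sin(3x) + 3sin(4x) + 3sin(5x): c_3=1, c_4=3, c_5=3.
So u(x,t) = 3exp(-8t)sin(4x) + exp(-9t/2)sin(3x) + 3exp(-25t/2)sin(5x), and T(x,t) = exp(2t)u(x,t).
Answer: T(x, t) = 3exp(-6t)sin(4x) + exp(-5t/2)sin(3x) + 3exp(-21t/2)sin(5x)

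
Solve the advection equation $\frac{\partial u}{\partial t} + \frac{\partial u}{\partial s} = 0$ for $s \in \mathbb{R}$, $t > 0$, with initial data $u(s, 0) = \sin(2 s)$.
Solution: By method of characteristics (waves move right with speed 1):
Along characteristics $s - t =$ const, $u$ is constant, so $u(s,t) = f(s - t)$ with $f = u( \cdot , 0)$.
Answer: $u(s, t) = \sin(2 s - 2 t)$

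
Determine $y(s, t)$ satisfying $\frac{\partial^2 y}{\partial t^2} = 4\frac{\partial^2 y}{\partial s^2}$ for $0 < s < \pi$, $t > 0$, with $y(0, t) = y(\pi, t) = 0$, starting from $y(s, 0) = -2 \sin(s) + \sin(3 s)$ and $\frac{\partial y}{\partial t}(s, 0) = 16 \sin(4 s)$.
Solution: Using separation of variables $y = X(s)T(t)$:
Eigenfunctions: $\sin(ns)$, $n = 1, 2, 3, \ldots$
General solution: $y(s, t) = \sum [A_n \cos(2n t) + B_n \sin(2n t)] \sin(ns)$
From $y(s,0) = -2 \sin(s) + \sin(3 s)$: $A_1=-2, A_3=1$. From $y_t(s,0) = 16 \sin(4 s)$, using $y_t(s,0) = \sum \omega_n B_n \sin(ns)$ with $\omega_n = 2n$: $B_4 = 16/8 = 2$.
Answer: $y(s, t) = -2 \sin(s) \cos(2 t) + \sin(3 s) \cos(6 t) + 2 \sin(4 s) \sin(8 t)$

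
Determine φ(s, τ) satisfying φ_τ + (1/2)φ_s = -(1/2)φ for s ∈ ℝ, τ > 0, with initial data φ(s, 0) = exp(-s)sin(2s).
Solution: Substitute φ = exp(-s)u.
Then φ_s = exp(-s)(u_s - u), φ_τ = exp(-s)u_τ; substituting and dividing by exp(-s), the lower-order terms cancel: u_τ + (1/2)u_s = 0 (standard advection equation).
Data for u: u(s,0) = exp(s)φ(s,0) = sin(2s).
By characteristics (ds/dτ = 1/2), u(s,τ) = f(s - (1/2)τ) with f = u(·, 0).
So u(s,τ) = sin(2s - τ), and φ(s,τ) = exp(-s)u(s,τ).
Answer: φ(s, τ) = exp(-s)sin(2s - τ)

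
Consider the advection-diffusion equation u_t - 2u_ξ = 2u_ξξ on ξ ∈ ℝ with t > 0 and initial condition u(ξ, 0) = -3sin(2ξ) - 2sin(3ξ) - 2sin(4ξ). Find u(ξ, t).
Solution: Moving frame: η = ξ + 2t, σ = t, u = w(η,σ), so u_t = w_σ + 2w_η and u_ξξ = w_ηη.
Hence u_t - 2u_ξ = w_σ and the PDE becomes the heat equation w_σ = 2w_ηη on η ∈ ℝ.
Initial data: w(η,0) = u(η,0) = -3sin(2η) - 2sin(3η) - 2sin(4η). Each mode sin(nη) decays as exp(-2n²σ) on ℝ, so w(η,σ) = Σ c_n exp(-2n²σ) sin(nη) with c_2=-3, c_3=-2, c_4=-2: w(η,σ) = -3exp(-8σ)sin(2η) - 2exp(-18σ)sin(3η) - 2exp(-32σ)sin(4η).
Substituting back: u(ξ,t) = w(ξ + 2t, t).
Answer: u(ξ, t) = -3exp(-8t)sin(4t + 2ξ) - 2exp(-18t)sin(6t + 3ξ) - 2exp(-32t)sin(8t + 4ξ)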